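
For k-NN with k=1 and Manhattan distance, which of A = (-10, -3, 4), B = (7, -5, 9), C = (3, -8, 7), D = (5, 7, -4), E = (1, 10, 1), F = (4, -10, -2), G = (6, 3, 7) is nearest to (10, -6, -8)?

Distances: d(A) = 35, d(B) = 21, d(C) = 24, d(D) = 22, d(E) = 34, d(F) = 16, d(G) = 28. Nearest: F = (4, -10, -2) with distance 16.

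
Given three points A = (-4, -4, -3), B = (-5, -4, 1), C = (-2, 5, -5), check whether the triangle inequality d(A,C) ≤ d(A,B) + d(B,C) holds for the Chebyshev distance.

d(A,B) = max(1, 0, 4) = 4, d(B,C) = max(3, 9, 6) = 9, d(A,C) = max(2, 9, 2) = 9.
d(A,C) = 9 ≤ 4 + 9 = 13. Triangle inequality is satisfied.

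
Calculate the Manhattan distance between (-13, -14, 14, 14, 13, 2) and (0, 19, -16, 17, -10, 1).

Σ|x_i - y_i| = |-13 - 0| + |-14 - 19| + |14 - (-16)| + |14 - 17| + |13 - (-10)| + |2 - 1| = 13 + 33 + 30 + 3 + 23 + 1 = 103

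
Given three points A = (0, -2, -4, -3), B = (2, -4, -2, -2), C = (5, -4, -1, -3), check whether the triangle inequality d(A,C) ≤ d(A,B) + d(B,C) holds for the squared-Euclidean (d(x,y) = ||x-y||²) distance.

d(A,B) = 2² + 2² + 2² + 1² = 13, d(B,C) = 3² + 0² + 1² + 1² = 11, d(A,C) = 5² + 2² + 3² + 0² = 38.
d(A,C) = 38 > 13 + 11 = 24. Triangle inequality is VIOLATED. (Squared-Euclidean is not a metric — this is a counterexample.)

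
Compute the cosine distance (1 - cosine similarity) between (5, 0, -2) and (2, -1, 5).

With u = (5, 0, -2), v = (2, -1, 5):
u·v = 5·2 + 0·(-1) + (-2)·5 = 10 + 0 + (-10) = 0.
|u| = √(5² + 0² + (-2)²) = √29, |v| = √(2² + (-1)² + 5²) = √30, so |u||v| = √(29·30) = √870.
cos θ = (u·v)/(|u||v|) = 0/√870 = 0
Cosine distance = 1 - cos θ = 1 - 0 = 1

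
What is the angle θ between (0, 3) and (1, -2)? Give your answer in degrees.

With u = (0, 3), v = (1, -2):
u·v = 0·1 + 3·(-2) = 0 + (-6) = -6.
|u| = √(0² + 3²) = √9, |v| = √(1² + (-2)²) = √5, so |u||v| = √(9·5) = √45.
cos θ = (u·v)/(|u||v|) = -6/√45 ≈ -0.894427
θ = arccos(-0.894427) ≈ 153.43°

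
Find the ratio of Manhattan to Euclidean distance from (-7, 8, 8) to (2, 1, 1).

L1 = |-7 - 2| + |8 - 1| + |8 - 1| = 9 + 7 + 7 = 23
L2 = √(9² + 7² + 7²) = √179 ≈ 13.3791
L1 ≥ L2 always (equality iff movement is along one axis); L1 > L2 here.
Ratio L1/L2 = 23/√179 ≈ 1.7191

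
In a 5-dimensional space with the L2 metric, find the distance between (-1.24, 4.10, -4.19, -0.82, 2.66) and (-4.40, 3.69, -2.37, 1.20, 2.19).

(Σ|x_i - y_i|^2)^(1/2) = (|-1.24 - (-4.4)|^2 + |4.1 - 3.69|^2 + |-4.19 - (-2.37)|^2 + |-0.82 - 1.2|^2 + |2.66 - 2.19|^2)^(1/2)
= (3.16^2 + 0.41^2 + 1.82^2 + 2.02^2 + 0.47^2)^(1/2) = (9.9856 + 0.1681 + 3.3124 + 4.0804 + 0.2209)^(1/2) = (17.7674)^(1/2) ≈ 4.2151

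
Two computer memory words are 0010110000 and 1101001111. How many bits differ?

Differing positions: 1, 2, 3, 4, 5, 6, 7, 8, 9, 10. Hamming distance = 10.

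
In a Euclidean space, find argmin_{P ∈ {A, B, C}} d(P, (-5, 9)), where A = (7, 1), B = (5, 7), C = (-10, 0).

Distances: d(A) ≈ 14.4222, d(B) ≈ 10.198, d(C) ≈ 10.2956. Nearest: B = (5, 7) with distance 10.198.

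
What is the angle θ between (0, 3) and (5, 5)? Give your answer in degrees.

With u = (0, 3), v = (5, 5):
u·v = 0·5 + 3·5 = 0 + 15 = 15.
|u| = √(0² + 3²) = √9, |v| = √(5² + 5²) = √50, so |u||v| = √(9·50) = √450.
cos θ = (u·v)/(|u||v|) = 15/√450 ≈ 0.707107
θ = arccos(0.707107) ≈ 45°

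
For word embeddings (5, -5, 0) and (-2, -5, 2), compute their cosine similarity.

With u = (5, -5, 0), v = (-2, -5, 2):
u·v = 5·(-2) + (-5)·(-5) + 0·2 = (-10) + 25 + 0 = 15.
|u| = √(5² + (-5)² + 0²) = √50, |v| = √((-2)² + (-5)² + 2²) = √33, so |u||v| = √(50·33) = √1650.
cos θ = (u·v)/(|u||v|) = 15/√1650 ≈ 0.3693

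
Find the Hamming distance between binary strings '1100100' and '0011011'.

Differing positions: 1, 2, 3, 4, 5, 6, 7. Hamming distance = 7.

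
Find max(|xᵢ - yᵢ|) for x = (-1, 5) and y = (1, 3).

max(|x_i - y_i|) = max(|-1 - 1|, |5 - 3|) = max(2, 2) = 2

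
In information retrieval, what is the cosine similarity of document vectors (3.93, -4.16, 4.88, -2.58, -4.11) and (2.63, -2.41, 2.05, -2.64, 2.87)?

With u = (3.93, -4.16, 4.88, -2.58, -4.11), v = (2.63, -2.41, 2.05, -2.64, 2.87):
u·v = 3.93·2.63 + (-4.16)·(-2.41) + 4.88·2.05 + (-2.58)·(-2.64) + (-4.11)·2.87 = 10.3359 + 10.0256 + 10.004 + 6.8112 + (-11.7957) = 25.381.
|u| = √(3.93² + (-4.16)² + 4.88² + (-2.58)² + (-4.11)²) = √(15.4449 + 17.3056 + 23.8144 + 6.6564 + 16.8921) = √80.1134, |v| = √(2.63² + (-2.41)² + 2.05² + (-2.64)² + 2.87²) = √(6.9169 + 5.8081 + 4.2025 + 6.9696 + 8.2369) = √32.134.
cos θ = (u·v)/(|u||v|) = 25.381/(√80.1134·√32.134) ≈ 0.5002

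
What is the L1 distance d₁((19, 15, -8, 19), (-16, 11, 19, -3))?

Σ|x_i - y_i| = |19 - (-16)| + |15 - 11| + |-8 - 19| + |19 - (-3)| = 35 + 4 + 27 + 22 = 88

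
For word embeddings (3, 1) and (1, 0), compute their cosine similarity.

With u = (3, 1), v = (1, 0):
u·v = 3·1 + 1·0 = 3 + 0 = 3.
|u| = √(3² + 1²) = √10, |v| = √(1² + 0²) = √1, so |u||v| = √(10·1) = √10.
cos θ = (u·v)/(|u||v|) = 3/√10 ≈ 0.9487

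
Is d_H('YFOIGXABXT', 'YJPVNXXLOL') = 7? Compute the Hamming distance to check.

Differing positions: 2, 3, 4, 5, 7, 8, 9, 10. Hamming distance = 8, so the claim that d_H = 7 is false.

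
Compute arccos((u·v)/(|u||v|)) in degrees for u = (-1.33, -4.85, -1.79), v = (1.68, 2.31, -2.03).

With u = (-1.33, -4.85, -1.79), v = (1.68, 2.31, -2.03):
u·v = (-1.33)·1.68 + (-4.85)·2.31 + (-1.79)·(-2.03) = (-2.2344) + (-11.2035) + 3.6337 = -9.8042.
|u| = √((-1.33)² + (-4.85)² + (-1.79)²) = √(1.7689 + 23.5225 + 3.2041) = √28.4955, |v| = √(1.68² + 2.31² + (-2.03)²) = √(2.8224 + 5.3361 + 4.1209) = √12.2794.
cos θ = (u·v)/(|u||v|) = -9.8042/(√28.4955·√12.2794) ≈ -0.524126
θ = arccos(-0.524126) ≈ 121.61°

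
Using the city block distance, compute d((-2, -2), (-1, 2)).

Σ|x_i - y_i| = |-2 - (-1)| + |-2 - 2| = 1 + 4 = 5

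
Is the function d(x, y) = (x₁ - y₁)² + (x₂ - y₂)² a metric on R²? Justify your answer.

No. The squared Euclidean distance fails the triangle inequality. Counterexample: x = (0, 0), y = (1, 1), z = (2, 2). d(x,z) = 2² + 2² = 8, but d(x,y) + d(y,z) = (1² + 1²) + (1² + 1²) = 2 + 2 = 4. Since 8 > 4, the triangle inequality is violated. (Note: √d, the ordinary Euclidean distance, IS a metric.)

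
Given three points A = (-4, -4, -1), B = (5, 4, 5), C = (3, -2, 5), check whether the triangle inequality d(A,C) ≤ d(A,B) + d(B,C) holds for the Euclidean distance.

d(A,B) = √(9² + 8² + 6²) = √181 ≈ 13.4536, d(B,C) = √(2² + 6² + 0²) = √40 ≈ 6.3246, d(A,C) = √(7² + 2² + 6²) = √89 ≈ 9.434.
d(A,C) ≈ 9.434 ≤ 13.4536 + 6.3246 = 19.7782. Triangle inequality is satisfied.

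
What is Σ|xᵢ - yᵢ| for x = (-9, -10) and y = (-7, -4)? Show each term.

Σ|x_i - y_i| = |-9 - (-7)| + |-10 - (-4)| = 2 + 6 = 8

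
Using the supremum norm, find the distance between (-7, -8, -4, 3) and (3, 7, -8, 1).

max(|x_i - y_i|) = max(|-7 - 3|, |-8 - 7|, |-4 - (-8)|, |3 - 1|) = max(10, 15, 4, 2) = 15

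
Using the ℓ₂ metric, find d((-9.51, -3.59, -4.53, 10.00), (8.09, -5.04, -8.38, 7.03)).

√(Σ(x_i - y_i)²) = √((-9.51 - 8.09)² + (-3.59 - (-5.04))² + (-4.53 - (-8.38))² + (10 - 7.03)²)
= √((-17.6)² + 1.45² + 3.85² + 2.97²) = √(309.76 + 2.1025 + 14.8225 + 8.8209) = √335.5059 ≈ 18.3168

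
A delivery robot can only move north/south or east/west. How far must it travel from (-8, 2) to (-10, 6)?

Σ|x_i - y_i| = |-8 - (-10)| + |2 - 6| = 2 + 4 = 6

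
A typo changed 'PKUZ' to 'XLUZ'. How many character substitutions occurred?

Differing positions: 1, 2. Hamming distance = 2.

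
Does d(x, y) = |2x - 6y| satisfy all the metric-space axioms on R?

No. d fails symmetry: d(8, 6) = |2·8 - 6·6| = |-20| = 20, but d(6, 8) = |2·6 - 6·8| = |-36| = 36. Since 20 ≠ 36, d(x,y) ≠ d(y,x) in general.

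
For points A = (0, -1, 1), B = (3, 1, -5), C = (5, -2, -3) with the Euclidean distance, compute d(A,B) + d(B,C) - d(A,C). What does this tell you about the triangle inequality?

d(A,B) = √(3² + 2² + 6²) = √49 = 7, d(B,C) = √(2² + 3² + 2²) = √17 ≈ 4.1231, d(A,C) = √(5² + 1² + 4²) = √42 ≈ 6.4807.
d(A,B) + d(B,C) - d(A,C) = 7 + 4.1231 - 6.4807 = 11.1231 - 6.4807 = 4.6424 (to 4 decimal places). This is ≥ 0, so the triangle inequality holds for these points.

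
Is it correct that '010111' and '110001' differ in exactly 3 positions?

Differing positions: 1, 4, 5. Hamming distance = 3, so the claim is true.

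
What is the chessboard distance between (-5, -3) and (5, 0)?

max(|x_i - y_i|) = max(|-5 - 5|, |-3 - 0|) = max(10, 3) = 10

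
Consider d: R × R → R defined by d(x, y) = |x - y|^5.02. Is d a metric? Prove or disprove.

No. d(x,y) = |x-y|^5.02 fails the triangle inequality since p = 5.02 > 1. Counterexample: x = -1, y = 7, z = 15. d(x,z) = |-1 - 15|^5.02 = 16^5.02 ≈ 1108363.7489, but d(x,y) + d(y,z) = 8^5.02 + 8^5.02 ≈ 34159.5181 + 34159.5181 = 68319.0362. Since 1108363.7489 > 68319.0362, the triangle inequality is violated.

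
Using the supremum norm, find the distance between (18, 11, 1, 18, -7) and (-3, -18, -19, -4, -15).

max(|x_i - y_i|) = max(|18 - (-3)|, |11 - (-18)|, |1 - (-19)|, |18 - (-4)|, |-7 - (-15)|) = max(21, 29, 20, 22, 8) = 29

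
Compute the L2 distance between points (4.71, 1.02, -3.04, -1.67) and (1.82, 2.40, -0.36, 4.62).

(Σ|x_i - y_i|^2)^(1/2) = (|4.71 - 1.82|^2 + |1.02 - 2.4|^2 + |-3.04 - (-0.36)|^2 + |-1.67 - 4.62|^2)^(1/2)
= (2.89^2 + 1.38^2 + 2.68^2 + 6.29^2)^(1/2) = (8.3521 + 1.9044 + 7.1824 + 39.5641)^(1/2) = (57.003)^(1/2) ≈ 7.55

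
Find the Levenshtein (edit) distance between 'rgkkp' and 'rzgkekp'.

Let D[i][j] be the edit distance between the first i characters of 'rgkkp' and the first j characters of 'rzgkekp', with D[i][0] = i, D[0][j] = j, and D[i][j] = D[i-1][j-1] if the characters match, else 1 + min(D[i-1][j], D[i][j-1], D[i-1][j-1]). Filling the table (rows: prefixes of 'rgkkp', columns: prefixes of 'rzgkekp'):
     ε  r  z  g  k  e  k  p
  ε  0  1  2  3  4  5  6  7
  r  1  0  1  2  3  4  5  6
  g  2  1  1  1  2  3  4  5
  k  3  2  2  2  1  2  3  4
  k  4  3  3  3  2  2  2  3
  p  5  4  4  4  3  3  3  2
The bottom-right entry gives D[5][7] = 2, so no sequence of fewer than 2 edits works. Backtracking through the table gives one optimal edit sequence (2 edits):
  rgkkp → rzgkkp (ins z @2)
  rzgkkp → rzgkekp (ins e @5)
Edit distance = 2.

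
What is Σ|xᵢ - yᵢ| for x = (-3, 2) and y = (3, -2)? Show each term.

Σ|x_i - y_i| = |-3 - 3| + |2 - (-2)| = 6 + 4 = 10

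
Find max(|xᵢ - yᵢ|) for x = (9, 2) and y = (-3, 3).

max(|x_i - y_i|) = max(|9 - (-3)|, |2 - 3|) = max(12, 1) = 12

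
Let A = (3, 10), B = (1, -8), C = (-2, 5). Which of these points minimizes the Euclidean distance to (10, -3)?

Distances: d(A) ≈ 14.7648, d(B) ≈ 10.2956, d(C) ≈ 14.4222. Nearest: B = (1, -8) with distance 10.2956.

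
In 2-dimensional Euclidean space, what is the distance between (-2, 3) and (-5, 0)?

√(Σ(x_i - y_i)²) = √((-2 - (-5))² + (3 - 0)²)
= √(3² + 3²) = √(9 + 9) = √18 ≈ 4.2426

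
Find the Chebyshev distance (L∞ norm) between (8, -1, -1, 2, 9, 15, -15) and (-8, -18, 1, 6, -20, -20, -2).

max(|x_i - y_i|) = max(|8 - (-8)|, |-1 - (-18)|, |-1 - 1|, |2 - 6|, |9 - (-20)|, |15 - (-20)|, |-15 - (-2)|) = max(16, 17, 2, 4, 29, 35, 13) = 35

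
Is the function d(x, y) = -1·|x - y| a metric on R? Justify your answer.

No. With c = -1 < 0, d fails non-negativity: d(9, 13) = -1·|9 - 13| = -1·4 = -4 < 0.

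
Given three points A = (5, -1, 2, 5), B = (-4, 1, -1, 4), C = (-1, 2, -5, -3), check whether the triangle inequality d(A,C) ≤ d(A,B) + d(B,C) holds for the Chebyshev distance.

d(A,B) = max(9, 2, 3, 1) = 9, d(B,C) = max(3, 1, 4, 7) = 7, d(A,C) = max(6, 3, 7, 8) = 8.
d(A,C) = 8 ≤ 9 + 7 = 16. Triangle inequality is satisfied.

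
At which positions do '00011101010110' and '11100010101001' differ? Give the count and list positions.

Differing positions: 1, 2, 3, 4, 5, 6, 7, 8, 9, 10, 11, 12, 13, 14. Hamming distance = 14.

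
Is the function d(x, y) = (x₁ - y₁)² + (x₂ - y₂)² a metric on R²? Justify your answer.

No. The squared Euclidean distance fails the triangle inequality. Counterexample: x = (0, 0), y = (4, 2), z = (8, 4). d(x,z) = 8² + 4² = 80, but d(x,y) + d(y,z) = (4² + 2²) + (4² + 2²) = 20 + 20 = 40. Since 80 > 40, the triangle inequality is violated. (Note: √d, the ordinary Euclidean distance, IS a metric.)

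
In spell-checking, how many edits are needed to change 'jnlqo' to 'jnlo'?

Let D[i][j] be the edit distance between the first i characters of 'jnlqo' and the first j characters of 'jnlo', with D[i][0] = i, D[0][j] = j, and D[i][j] = D[i-1][j-1] if the characters match, else 1 + min(D[i-1][j], D[i][j-1], D[i-1][j-1]). Filling the table (rows: prefixes of 'jnlqo', columns: prefixes of 'jnlo'):
     ε  j  n  l  o
  ε  0  1  2  3  4
  j  1  0  1  2  3
  n  2  1  0  1  2
  l  3  2  1  0  1
  q  4  3  2  1  1
  o  5  4  3  2  1
The bottom-right entry gives D[5][4] = 1, so no sequence of fewer than 1 edit works. Backtracking through the table gives one optimal edit sequence (1 edit):
  jnlqo → jnlo (del q @4)
Edit distance = 1.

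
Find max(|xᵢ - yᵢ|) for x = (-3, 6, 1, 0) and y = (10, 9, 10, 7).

max(|x_i - y_i|) = max(|-3 - 10|, |6 - 9|, |1 - 10|, |0 - 7|) = max(13, 3, 9, 7) = 13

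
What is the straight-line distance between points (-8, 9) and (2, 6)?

√(Σ(x_i - y_i)²) = √((-8 - 2)² + (9 - 6)²)
= √((-10)² + 3²) = √(100 + 9) = √109 ≈ 10.4403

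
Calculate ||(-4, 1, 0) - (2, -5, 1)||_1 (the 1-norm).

Σ|x_i - y_i| = |-4 - 2| + |1 - (-5)| + |0 - 1| = 6 + 6 + 1 = 13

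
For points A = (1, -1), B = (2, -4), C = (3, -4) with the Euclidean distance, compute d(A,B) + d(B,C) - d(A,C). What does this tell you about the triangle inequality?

d(A,B) = √(1² + 3²) = √10 ≈ 3.1623, d(B,C) = √(1² + 0²) = √1 = 1, d(A,C) = √(2² + 3²) = √13 ≈ 3.6056.
d(A,B) + d(B,C) - d(A,C) = 3.1623 + 1 - 3.6056 = 4.1623 - 3.6056 = 0.5567 (to 4 decimal places). This is ≥ 0, so the triangle inequality holds for these points.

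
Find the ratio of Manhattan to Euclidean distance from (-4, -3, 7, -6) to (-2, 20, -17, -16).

L1 = |-4 - (-2)| + |-3 - 20| + |7 - (-17)| + |-6 - (-16)| = 2 + 23 + 24 + 10 = 59
L2 = √(2² + 23² + 24² + 10²) = √1209 ≈ 34.7707
L1 ≥ L2 always (equality iff movement is along one axis); L1 > L2 here.
Ratio L1/L2 = 59/√1209 ≈ 1.6968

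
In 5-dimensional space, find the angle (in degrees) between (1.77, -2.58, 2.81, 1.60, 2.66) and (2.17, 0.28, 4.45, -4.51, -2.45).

With u = (1.77, -2.58, 2.81, 1.60, 2.66), v = (2.17, 0.28, 4.45, -4.51, -2.45):
u·v = 1.77·2.17 + (-2.58)·0.28 + 2.81·4.45 + 1.6·(-4.51) + 2.66·(-2.45) = 3.8409 + (-0.7224) + 12.5045 + (-7.216) + (-6.517) = 1.89.
|u| = √(1.77² + (-2.58)² + 2.81² + 1.6² + 2.66²) = √(3.1329 + 6.6564 + 7.8961 + 2.56 + 7.0756) = √27.321, |v| = √(2.17² + 0.28² + 4.45² + (-4.51)² + (-2.45)²) = √(4.7089 + 0.0784 + 19.8025 + 20.3401 + 6.0025) = √50.9324.
cos θ = (u·v)/(|u||v|) = 1.89/(√27.321·√50.9324) ≈ 0.050666
θ = arccos(0.050666) ≈ 87.1°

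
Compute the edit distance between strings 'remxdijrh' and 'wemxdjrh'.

Let D[i][j] be the edit distance between the first i characters of 'remxdijrh' and the first j characters of 'wemxdjrh', with D[i][0] = i, D[0][j] = j, and D[i][j] = D[i-1][j-1] if the characters match, else 1 + min(D[i-1][j], D[i][j-1], D[i-1][j-1]). Filling the table (rows: prefixes of 'remxdijrh', columns: prefixes of 'wemxdjrh'):
     ε  w  e  m  x  d  j  r  h
  ε  0  1  2  3  4  5  6  7  8
  r  1  1  2  3  4  5  6  6  7
  e  2  2  1  2  3  4  5  6  7
  m  3  3  2  1  2  3  4  5  6
  x  4  4  3  2  1  2  3  4  5
  d  5  5  4  3  2  1  2  3  4
  i  6  6  5  4  3  2  2  3  4
  j  7  7  6  5  4  3  2  3  4
  r  8  8  7  6  5  4  3  2  3
  h  9  9  8  7  6  5  4  3  2
The bottom-right entry gives D[9][8] = 2, so no sequence of fewer than 2 edits works. Backtracking through the table gives one optimal edit sequence (2 edits):
  remxdijrh → wemxdijrh (sub r→w @1)
  wemxdijrh → wemxdjrh (del i @6)
Edit distance = 2.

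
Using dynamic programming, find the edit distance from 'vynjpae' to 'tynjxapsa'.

Let D[i][j] be the edit distance between the first i characters of 'vynjpae' and the first j characters of 'tynjxapsa', with D[i][0] = i, D[0][j] = j, and D[i][j] = D[i-1][j-1] if the characters match, else 1 + min(D[i-1][j], D[i][j-1], D[i-1][j-1]). Filling the table (rows: prefixes of 'vynjpae', columns: prefixes of 'tynjxapsa'):
     ε  t  y  n  j  x  a  p  s  a
  ε  0  1  2  3  4  5  6  7  8  9
  v  1  1  2  3  4  5  6  7  8  9
  y  2  2  1  2  3  4  5  6  7  8
  n  3  3  2  1  2  3  4  5  6  7
  j  4  4  3  2  1  2  3  4  5  6
  p  5  5  4  3  2  2  3  3  4  5
  a  6  6  5  4  3  3  2  3  4  4
  e  7  7  6  5  4  4  3  3  4  5
The bottom-right entry gives D[7][9] = 5, so no sequence of fewer than 5 edits works. Backtracking through the table gives one optimal edit sequence (5 edits):
  vynjpae → tynjpae (sub v→t @1)
  tynjpae → tynjxpae (ins x @5)
  tynjxpae → tynjxapae (ins a @6)
  tynjxapae → tynjxapse (sub a→s @8)
  tynjxapse → tynjxapsa (sub e→a @9)
Edit distance = 5.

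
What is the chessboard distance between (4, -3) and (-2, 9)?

max(|x_i - y_i|) = max(|4 - (-2)|, |-3 - 9|) = max(6, 12) = 12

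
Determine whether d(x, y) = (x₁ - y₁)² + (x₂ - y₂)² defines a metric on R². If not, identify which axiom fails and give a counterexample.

No. The squared Euclidean distance fails the triangle inequality. Counterexample: x = (0, 0), y = (4, 4), z = (8, 8). d(x,z) = 8² + 8² = 128, but d(x,y) + d(y,z) = (4² + 4²) + (4² + 4²) = 32 + 32 = 64. Since 128 > 64, the triangle inequality is violated. (Note: √d, the ordinary Euclidean distance, IS a metric.)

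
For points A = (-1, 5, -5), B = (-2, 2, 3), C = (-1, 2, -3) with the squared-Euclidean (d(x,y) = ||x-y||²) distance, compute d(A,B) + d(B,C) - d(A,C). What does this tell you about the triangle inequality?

d(A,B) = 1² + 3² + 8² = 74, d(B,C) = 1² + 0² + 6² = 37, d(A,C) = 0² + 3² + 2² = 13.
d(A,B) + d(B,C) - d(A,C) = 74 + 37 - 13 = 111 - 13 = 98. This is ≥ 0, so the triangle inequality holds for these points.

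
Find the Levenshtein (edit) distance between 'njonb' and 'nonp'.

Let D[i][j] be the edit distance between the first i characters of 'njonb' and the first j characters of 'nonp', with D[i][0] = i, D[0][j] = j, and D[i][j] = D[i-1][j-1] if the characters match, else 1 + min(D[i-1][j], D[i][j-1], D[i-1][j-1]). Filling the table (rows: prefixes of 'njonb', columns: prefixes of 'nonp'):
     ε  n  o  n  p
  ε  0  1  2  3  4
  n  1  0  1  2  3
  j  2  1  1  2  3
  o  3  2  1  2  3
  n  4  3  2  1  2
  b  5  4  3  2  2
The bottom-right entry gives D[5][4] = 2, so no sequence of fewer than 2 edits works. Backtracking through the table gives one optimal edit sequence (2 edits):
  njonb → nonb (del j @2)
  nonb → nonp (sub b→p @4)
Edit distance = 2.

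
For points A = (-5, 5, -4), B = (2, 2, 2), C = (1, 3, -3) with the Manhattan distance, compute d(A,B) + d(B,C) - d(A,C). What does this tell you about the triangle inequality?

d(A,B) = 7 + 3 + 6 = 16, d(B,C) = 1 + 1 + 5 = 7, d(A,C) = 6 + 2 + 1 = 9.
d(A,B) + d(B,C) - d(A,C) = 16 + 7 - 9 = 23 - 9 = 14. This is ≥ 0, so the triangle inequality holds for these points.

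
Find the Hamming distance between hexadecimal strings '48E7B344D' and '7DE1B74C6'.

Differing positions: 1, 2, 4, 6, 8, 9. Hamming distance = 6.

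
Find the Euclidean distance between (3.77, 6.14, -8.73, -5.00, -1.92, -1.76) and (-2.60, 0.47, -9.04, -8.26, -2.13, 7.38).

√(Σ(x_i - y_i)²) = √((3.77 - (-2.6))² + (6.14 - 0.47)² + (-8.73 - (-9.04))² + (-5 - (-8.26))² + (-1.92 - (-2.13))² + (-1.76 - 7.38)²)
= √(6.37² + 5.67² + 0.31² + 3.26² + 0.21² + (-9.14)²) = √(40.5769 + 32.1489 + 0.0961 + 10.6276 + 0.0441 + 83.5396) = √167.0332 ≈ 12.9241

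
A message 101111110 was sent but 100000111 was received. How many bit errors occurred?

Differing positions: 3, 4, 5, 6, 9. Hamming distance = 5.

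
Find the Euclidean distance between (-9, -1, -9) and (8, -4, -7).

√(Σ(x_i - y_i)²) = √((-9 - 8)² + (-1 - (-4))² + (-9 - (-7))²)
= √((-17)² + 3² + (-2)²) = √(289 + 9 + 4) = √302 ≈ 17.3781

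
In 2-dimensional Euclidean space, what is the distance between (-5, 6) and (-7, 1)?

√(Σ(x_i - y_i)²) = √((-5 - (-7))² + (6 - 1)²)
= √(2² + 5²) = √(4 + 25) = √29 ≈ 5.3852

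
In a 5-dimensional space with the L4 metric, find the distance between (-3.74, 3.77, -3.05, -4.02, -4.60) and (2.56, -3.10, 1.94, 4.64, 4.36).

(Σ|x_i - y_i|^4)^(1/4) = (|-3.74 - 2.56|^4 + |3.77 - (-3.1)|^4 + |-3.05 - 1.94|^4 + |-4.02 - 4.64|^4 + |-4.6 - 4.36|^4)^(1/4)
= (6.3^4 + 6.87^4 + 4.99^4 + 8.66^4 + 8.96^4)^(1/4) ≈ (1575.2961 + 2227.5474 + 620.015 + 5624.34 + 6445.1353)^(1/4) = (16492.3338)^(1/4) ≈ 11.3324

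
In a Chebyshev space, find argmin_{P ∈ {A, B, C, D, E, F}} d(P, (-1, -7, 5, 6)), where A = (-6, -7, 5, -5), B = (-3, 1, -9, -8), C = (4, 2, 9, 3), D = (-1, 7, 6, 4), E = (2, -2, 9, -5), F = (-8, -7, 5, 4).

Distances: d(A) = 11, d(B) = 14, d(C) = 9, d(D) = 14, d(E) = 11, d(F) = 7. Nearest: F = (-8, -7, 5, 4) with distance 7.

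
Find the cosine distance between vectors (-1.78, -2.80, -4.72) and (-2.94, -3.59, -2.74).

With u = (-1.78, -2.80, -4.72), v = (-2.94, -3.59, -2.74):
u·v = (-1.78)·(-2.94) + (-2.8)·(-3.59) + (-4.72)·(-2.74) = 5.2332 + 10.052 + 12.9328 = 28.218.
|u| = √((-1.78)² + (-2.8)² + (-4.72)²) = √(3.1684 + 7.84 + 22.2784) = √33.2868, |v| = √((-2.94)² + (-3.59)² + (-2.74)²) = √(8.6436 + 12.8881 + 7.5076) = √29.0393.
cos θ = (u·v)/(|u||v|) = 28.218/(√33.2868·√29.0393) ≈ 0.9076
Cosine distance = 1 - cos θ ≈ 1 - 0.9076 = 0.0924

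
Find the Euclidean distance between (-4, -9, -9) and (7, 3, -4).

√(Σ(x_i - y_i)²) = √((-4 - 7)² + (-9 - 3)² + (-9 - (-4))²)
= √((-11)² + (-12)² + (-5)²) = √(121 + 144 + 25) = √290 ≈ 17.0294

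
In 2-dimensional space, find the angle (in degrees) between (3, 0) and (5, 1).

With u = (3, 0), v = (5, 1):
u·v = 3·5 + 0·1 = 15 + 0 = 15.
|u| = √(3² + 0²) = √9, |v| = √(5² + 1²) = √26, so |u||v| = √(9·26) = √234.
cos θ = (u·v)/(|u||v|) = 15/√234 ≈ 0.980581
θ = arccos(0.980581) ≈ 11.31°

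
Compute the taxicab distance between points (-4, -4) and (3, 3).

Σ|x_i - y_i| = |-4 - 3| + |-4 - 3| = 7 + 7 = 14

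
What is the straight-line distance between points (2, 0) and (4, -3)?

√(Σ(x_i - y_i)²) = √((2 - 4)² + (0 - (-3))²)
= √((-2)² + 3²) = √(4 + 9) = √13 ≈ 3.6056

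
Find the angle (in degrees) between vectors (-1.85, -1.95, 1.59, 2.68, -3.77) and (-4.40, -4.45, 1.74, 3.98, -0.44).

With u = (-1.85, -1.95, 1.59, 2.68, -3.77), v = (-4.40, -4.45, 1.74, 3.98, -0.44):
u·v = (-1.85)·(-4.4) + (-1.95)·(-4.45) + 1.59·1.74 + 2.68·3.98 + (-3.77)·(-0.44) = 8.14 + 8.6775 + 2.7666 + 10.6664 + 1.6588 = 31.9093.
|u| = √((-1.85)² + (-1.95)² + 1.59² + 2.68² + (-3.77)²) = √(3.4225 + 3.8025 + 2.5281 + 7.1824 + 14.2129) = √31.1484, |v| = √((-4.4)² + (-4.45)² + 1.74² + 3.98² + (-0.44)²) = √(19.36 + 19.8025 + 3.0276 + 15.8404 + 0.1936) = √58.2241.
cos θ = (u·v)/(|u||v|) = 31.9093/(√31.1484·√58.2241) ≈ 0.749287
θ = arccos(0.749287) ≈ 41.47°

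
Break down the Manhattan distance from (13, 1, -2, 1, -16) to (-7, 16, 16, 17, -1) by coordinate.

Σ|x_i - y_i| = |13 - (-7)| + |1 - 16| + |-2 - 16| + |1 - 17| + |-16 - (-1)| = 20 + 15 + 18 + 16 + 15 = 84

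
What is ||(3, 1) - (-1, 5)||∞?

max(|x_i - y_i|) = max(|3 - (-1)|, |1 - 5|) = max(4, 4) = 4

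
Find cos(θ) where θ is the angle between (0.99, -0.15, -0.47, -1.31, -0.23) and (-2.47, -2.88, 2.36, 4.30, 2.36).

With u = (0.99, -0.15, -0.47, -1.31, -0.23), v = (-2.47, -2.88, 2.36, 4.30, 2.36):
u·v = 0.99·(-2.47) + (-0.15)·(-2.88) + (-0.47)·2.36 + (-1.31)·4.3 + (-0.23)·2.36 = (-2.4453) + 0.432 + (-1.1092) + (-5.633) + (-0.5428) = -9.2983.
|u| = √(0.99² + (-0.15)² + (-0.47)² + (-1.31)² + (-0.23)²) = √(0.9801 + 0.0225 + 0.2209 + 1.7161 + 0.0529) = √2.9925, |v| = √((-2.47)² + (-2.88)² + 2.36² + 4.3² + 2.36²) = √(6.1009 + 8.2944 + 5.5696 + 18.49 + 5.5696) = √44.0245.
cos θ = (u·v)/(|u||v|) = -9.2983/(√2.9925·√44.0245) ≈ -0.8101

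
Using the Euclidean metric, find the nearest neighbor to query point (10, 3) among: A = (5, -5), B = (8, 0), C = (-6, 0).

Distances: d(A) ≈ 9.434, d(B) ≈ 3.6056, d(C) ≈ 16.2788. Nearest: B = (8, 0) with distance 3.6056.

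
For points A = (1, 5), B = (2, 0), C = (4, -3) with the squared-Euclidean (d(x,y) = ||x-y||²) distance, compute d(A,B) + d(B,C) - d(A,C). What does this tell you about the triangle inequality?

d(A,B) = 1² + 5² = 26, d(B,C) = 2² + 3² = 13, d(A,C) = 3² + 8² = 73.
d(A,B) + d(B,C) - d(A,C) = 26 + 13 - 73 = 39 - 73 = -34. This is < 0, so the triangle inequality FAILS for these points (squared-Euclidean is not a metric).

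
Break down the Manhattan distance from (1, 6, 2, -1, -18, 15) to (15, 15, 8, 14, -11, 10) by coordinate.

Σ|x_i - y_i| = |1 - 15| + |6 - 15| + |2 - 8| + |-1 - 14| + |-18 - (-11)| + |15 - 10| = 14 + 9 + 6 + 15 + 7 + 5 = 56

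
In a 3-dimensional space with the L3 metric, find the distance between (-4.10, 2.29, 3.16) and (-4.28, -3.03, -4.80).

(Σ|x_i - y_i|^3)^(1/3) = (|-4.1 - (-4.28)|^3 + |2.29 - (-3.03)|^3 + |3.16 - (-4.8)|^3)^(1/3)
= (0.18^3 + 5.32^3 + 7.96^3)^(1/3) ≈ (0.0058 + 150.5688 + 504.3583)^(1/3) = (654.9329)^(1/3) ≈ 8.6842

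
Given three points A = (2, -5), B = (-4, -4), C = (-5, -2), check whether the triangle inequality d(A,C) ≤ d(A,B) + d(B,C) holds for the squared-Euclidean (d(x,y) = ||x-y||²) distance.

d(A,B) = 6² + 1² = 37, d(B,C) = 1² + 2² = 5, d(A,C) = 7² + 3² = 58.
d(A,C) = 58 > 37 + 5 = 42. Triangle inequality is VIOLATED. (Squared-Euclidean is not a metric — this is a counterexample.)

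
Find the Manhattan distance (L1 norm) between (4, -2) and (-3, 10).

Σ|x_i - y_i| = |4 - (-3)| + |-2 - 10| = 7 + 12 = 19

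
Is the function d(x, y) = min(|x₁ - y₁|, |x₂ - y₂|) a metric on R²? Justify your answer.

No. d fails identity of indiscernibles: take x = (1, 0) and y = (1, 2). Then d(x,y) = min(|1 - 1|, |0 - 2|) = min(0, 2) = 0, yet x ≠ y.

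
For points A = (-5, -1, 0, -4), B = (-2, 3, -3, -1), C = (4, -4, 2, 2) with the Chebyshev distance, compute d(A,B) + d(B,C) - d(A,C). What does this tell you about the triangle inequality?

d(A,B) = max(3, 4, 3, 3) = 4, d(B,C) = max(6, 7, 5, 3) = 7, d(A,C) = max(9, 3, 2, 6) = 9.
d(A,B) + d(B,C) - d(A,C) = 4 + 7 - 9 = 11 - 9 = 2. This is ≥ 0, so the triangle inequality holds for these points.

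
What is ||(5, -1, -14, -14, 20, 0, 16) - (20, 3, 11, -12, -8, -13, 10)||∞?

max(|x_i - y_i|) = max(|5 - 20|, |-1 - 3|, |-14 - 11|, |-14 - (-12)|, |20 - (-8)|, |0 - (-13)|, |16 - 10|) = max(15, 4, 25, 2, 28, 13, 6) = 28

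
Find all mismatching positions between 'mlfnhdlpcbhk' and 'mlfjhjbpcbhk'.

Differing positions: 4, 6, 7. Hamming distance = 3.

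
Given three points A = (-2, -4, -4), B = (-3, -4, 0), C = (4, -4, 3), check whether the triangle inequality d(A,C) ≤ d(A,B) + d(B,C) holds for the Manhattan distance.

d(A,B) = 1 + 0 + 4 = 5, d(B,C) = 7 + 0 + 3 = 10, d(A,C) = 6 + 0 + 7 = 13.
d(A,C) = 13 ≤ 5 + 10 = 15. Triangle inequality is satisfied.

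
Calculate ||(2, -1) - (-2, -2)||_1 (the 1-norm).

Σ|x_i - y_i| = |2 - (-2)| + |-1 - (-2)| = 4 + 1 = 5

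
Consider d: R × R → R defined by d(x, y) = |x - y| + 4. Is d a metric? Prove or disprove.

No. d fails identity of indiscernibles (specifically d(x,x) = 0): d(8, 8) = |8 - 8| + 4 = 0 + 4 = 4 ≠ 0.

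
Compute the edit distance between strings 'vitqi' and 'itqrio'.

Let D[i][j] be the edit distance between the first i characters of 'vitqi' and the first j characters of 'itqrio', with D[i][0] = i, D[0][j] = j, and D[i][j] = D[i-1][j-1] if the characters match, else 1 + min(D[i-1][j], D[i][j-1], D[i-1][j-1]). Filling the table (rows: prefixes of 'vitqi', columns: prefixes of 'itqrio'):
     ε  i  t  q  r  i  o
  ε  0  1  2  3  4  5  6
  v  1  1  2  3  4  5  6
  i  2  1  2  3  4  4  5
  t  3  2  1  2  3  4  5
  q  4  3  2  1  2  3  4
  i  5  4  3  2  2  2  3
The bottom-right entry gives D[5][6] = 3, so no sequence of fewer than 3 edits works. Backtracking through the table gives one optimal edit sequence (3 edits):
  vitqi → itqi (del v @1)
  itqi → itqri (ins r @4)
  itqri → itqrio (ins o @6)
Edit distance = 3.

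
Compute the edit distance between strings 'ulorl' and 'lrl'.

Let D[i][j] be the edit distance between the first i characters of 'ulorl' and the first j characters of 'lrl', with D[i][0] = i, D[0][j] = j, and D[i][j] = D[i-1][j-1] if the characters match, else 1 + min(D[i-1][j], D[i][j-1], D[i-1][j-1]). Filling the table (rows: prefixes of 'ulorl', columns: prefixes of 'lrl'):
     ε  l  r  l
  ε  0  1  2  3
  u  1  1  2  3
  l  2  1  2  2
  o  3  2  2  3
  r  4  3  2  3
  l  5  4  3  2
The bottom-right entry gives D[5][3] = 2, so no sequence of fewer than 2 edits works. Backtracking through the table gives one optimal edit sequence (2 edits):
  ulorl → lorl (del u @1)
  lorl → lrl (del o @2)
Edit distance = 2.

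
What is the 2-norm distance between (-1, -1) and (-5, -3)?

(Σ|x_i - y_i|^2)^(1/2) = (|-1 - (-5)|^2 + |-1 - (-3)|^2)^(1/2)
= (4^2 + 2^2)^(1/2) = (16 + 4)^(1/2) = (20)^(1/2) ≈ 4.4721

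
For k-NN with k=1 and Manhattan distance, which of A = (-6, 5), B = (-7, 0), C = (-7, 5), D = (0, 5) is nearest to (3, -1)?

Distances: d(A) = 15, d(B) = 11, d(C) = 16, d(D) = 9. Nearest: D = (0, 5) with distance 9.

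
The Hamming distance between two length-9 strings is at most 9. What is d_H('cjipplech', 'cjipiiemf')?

Differing positions: 5, 6, 8, 9. Hamming distance = 4. The maximum possible Hamming distance for length-9 strings is 9, so d_H/9 = 4/9 ≈ 0.4444.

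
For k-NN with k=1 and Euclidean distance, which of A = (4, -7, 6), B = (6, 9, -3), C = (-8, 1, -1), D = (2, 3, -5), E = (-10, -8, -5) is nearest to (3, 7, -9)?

Distances: d(A) ≈ 20.5426, d(B) = 7, d(C) ≈ 14.8661, d(D) ≈ 5.7446, d(E) ≈ 20.2485. Nearest: D = (2, 3, -5) with distance 5.7446.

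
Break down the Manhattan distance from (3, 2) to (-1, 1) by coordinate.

Σ|x_i - y_i| = |3 - (-1)| + |2 - 1| = 4 + 1 = 5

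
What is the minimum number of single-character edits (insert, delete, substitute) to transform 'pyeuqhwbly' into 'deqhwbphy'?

Let D[i][j] be the edit distance between the first i characters of 'pyeuqhwbly' and the first j characters of 'deqhwbphy', with D[i][0] = i, D[0][j] = j, and D[i][j] = D[i-1][j-1] if the characters match, else 1 + min(D[i-1][j], D[i][j-1], D[i-1][j-1]). Filling the table (rows: prefixes of 'pyeuqhwbly', columns: prefixes of 'deqhwbphy'):
     ε  d  e  q  h  w  b  p  h  y
  ε  0  1  2  3  4  5  6  7  8  9
  p  1  1  2  3  4  5  6  6  7  8
  y  2  2  2  3  4  5  6  7  7  7
  e  3  3  2  3  4  5  6  7  8  8
  u  4  4  3  3  4  5  6  7  8  9
  q  5  5  4  3  4  5  6  7  8  9
  h  6  6  5  4  3  4  5  6  7  8
  w  7  7  6  5  4  3  4  5  6  7
  b  8  8  7  6  5  4  3  4  5  6
  l  9  9  8  7  6  5  4  4  5  6
  y 10 10  9  8  7  6  5  5  5  5
The bottom-right entry gives D[10][9] = 5, so no sequence of fewer than 5 edits works. Backtracking through the table gives one optimal edit sequence (5 edits):
  pyeuqhwbly → yeuqhwbly (del p @1)
  yeuqhwbly → deuqhwbly (sub y→d @1)
  deuqhwbly → deqhwbly (del u @3)
  deqhwbly → deqhwbply (ins p @7)
  deqhwbply → deqhwbphy (sub l→h @8)
Edit distance = 5.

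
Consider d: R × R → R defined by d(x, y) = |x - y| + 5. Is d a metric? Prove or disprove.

No. d fails identity of indiscernibles (specifically d(x,x) = 0): d(2, 2) = |2 - 2| + 5 = 0 + 5 = 5 ≠ 0.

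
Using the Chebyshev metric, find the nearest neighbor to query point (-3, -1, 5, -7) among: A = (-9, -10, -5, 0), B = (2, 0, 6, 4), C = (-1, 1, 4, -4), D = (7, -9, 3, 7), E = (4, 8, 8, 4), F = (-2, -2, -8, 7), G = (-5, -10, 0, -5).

Distances: d(A) = 10, d(B) = 11, d(C) = 3, d(D) = 14, d(E) = 11, d(F) = 14, d(G) = 9. Nearest: C = (-1, 1, 4, -4) with distance 3.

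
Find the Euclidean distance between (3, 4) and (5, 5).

√(Σ(x_i - y_i)²) = √((3 - 5)² + (4 - 5)²)
= √((-2)² + (-1)²) = √(4 + 1) = √5 ≈ 2.2361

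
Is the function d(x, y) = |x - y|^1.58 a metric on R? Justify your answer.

No. d(x,y) = |x-y|^1.58 fails the triangle inequality since p = 1.58 > 1. Counterexample: x = 3, y = 4, z = 11. d(x,z) = |3 - 11|^1.58 = 8^1.58 ≈ 26.7228, but d(x,y) + d(y,z) = 1^1.58 + 7^1.58 ≈ 1 + 21.6399 = 22.6399. Since 26.7228 > 22.6399, the triangle inequality is violated.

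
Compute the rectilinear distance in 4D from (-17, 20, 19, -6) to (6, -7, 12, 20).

Σ|x_i - y_i| = |-17 - 6| + |20 - (-7)| + |19 - 12| + |-6 - 20| = 23 + 27 + 7 + 26 = 83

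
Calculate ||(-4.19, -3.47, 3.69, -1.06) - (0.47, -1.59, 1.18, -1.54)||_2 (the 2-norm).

(Σ|x_i - y_i|^2)^(1/2) = (|-4.19 - 0.47|^2 + |-3.47 - (-1.59)|^2 + |3.69 - 1.18|^2 + |-1.06 - (-1.54)|^2)^(1/2)
= (4.66^2 + 1.88^2 + 2.51^2 + 0.48^2)^(1/2) = (21.7156 + 3.5344 + 6.3001 + 0.2304)^(1/2) = (31.7805)^(1/2) ≈ 5.6374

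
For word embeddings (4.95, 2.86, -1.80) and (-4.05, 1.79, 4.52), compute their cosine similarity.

With u = (4.95, 2.86, -1.80), v = (-4.05, 1.79, 4.52):
u·v = 4.95·(-4.05) + 2.86·1.79 + (-1.8)·4.52 = (-20.0475) + 5.1194 + (-8.136) = -23.0641.
|u| = √(4.95² + 2.86² + (-1.8)²) = √(24.5025 + 8.1796 + 3.24) = √35.9221, |v| = √((-4.05)² + 1.79² + 4.52²) = √(16.4025 + 3.2041 + 20.4304) = √40.037.
cos θ = (u·v)/(|u||v|) = -23.0641/(√35.9221·√40.037) ≈ -0.6082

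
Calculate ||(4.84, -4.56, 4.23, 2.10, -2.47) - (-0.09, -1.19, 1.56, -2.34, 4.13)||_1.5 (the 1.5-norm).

(Σ|x_i - y_i|^1.5)^(1/1.5) = (|4.84 - (-0.09)|^1.5 + |-4.56 - (-1.19)|^1.5 + |4.23 - 1.56|^1.5 + |2.1 - (-2.34)|^1.5 + |-2.47 - 4.13|^1.5)^(1/1.5)
= (4.93^1.5 + 3.37^1.5 + 2.67^1.5 + 4.44^1.5 + 6.6^1.5)^(1/1.5) ≈ (10.9464 + 6.1865 + 4.3628 + 9.3557 + 16.9557)^(1/1.5) = (47.8071)^(1/1.5) ≈ 13.1723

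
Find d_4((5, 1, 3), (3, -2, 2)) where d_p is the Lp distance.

(Σ|x_i - y_i|^4)^(1/4) = (|5 - 3|^4 + |1 - (-2)|^4 + |3 - 2|^4)^(1/4)
= (2^4 + 3^4 + 1^4)^(1/4) = (16 + 81 + 1)^(1/4) = (98)^(1/4) ≈ 3.1463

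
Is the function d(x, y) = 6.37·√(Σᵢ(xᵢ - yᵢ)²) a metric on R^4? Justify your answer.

Yes. The L2 (Euclidean) norm induces a metric on R^4, and multiplying a metric by a positive constant 6.37 > 0 preserves all four axioms: non-negativity (6.37·||x-y|| ≥ 0), identity (6.37·||x-y|| = 0 ⟺ ||x-y|| = 0 ⟺ x = y), symmetry (||x-y|| = ||y-x||), and the triangle inequality (6.37·||x-z|| ≤ 6.37·||x-y|| + 6.37·||y-z||). So d is a metric.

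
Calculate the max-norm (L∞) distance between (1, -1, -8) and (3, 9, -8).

max(|x_i - y_i|) = max(|1 - 3|, |-1 - 9|, |-8 - (-8)|) = max(2, 10, 0) = 10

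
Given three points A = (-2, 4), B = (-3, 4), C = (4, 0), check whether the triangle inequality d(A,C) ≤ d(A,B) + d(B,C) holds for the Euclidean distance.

d(A,B) = √(1² + 0²) = √1 = 1, d(B,C) = √(7² + 4²) = √65 ≈ 8.0623, d(A,C) = √(6² + 4²) = √52 ≈ 7.2111.
d(A,C) ≈ 7.2111 ≤ 1 + 8.0623 = 9.0623. Triangle inequality is satisfied.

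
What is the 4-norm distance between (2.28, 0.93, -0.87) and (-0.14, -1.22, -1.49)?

(Σ|x_i - y_i|^4)^(1/4) = (|2.28 - (-0.14)|^4 + |0.93 - (-1.22)|^4 + |-0.87 - (-1.49)|^4)^(1/4)
= (2.42^4 + 2.15^4 + 0.62^4)^(1/4) ≈ (34.2974 + 21.3675 + 0.1478)^(1/4) = (55.8127)^(1/4) ≈ 2.7333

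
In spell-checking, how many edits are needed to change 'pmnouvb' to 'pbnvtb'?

Let D[i][j] be the edit distance between the first i characters of 'pmnouvb' and the first j characters of 'pbnvtb', with D[i][0] = i, D[0][j] = j, and D[i][j] = D[i-1][j-1] if the characters match, else 1 + min(D[i-1][j], D[i][j-1], D[i-1][j-1]). Filling the table (rows: prefixes of 'pmnouvb', columns: prefixes of 'pbnvtb'):
     ε  p  b  n  v  t  b
  ε  0  1  2  3  4  5  6
  p  1  0  1  2  3  4  5
  m  2  1  1  2  3  4  5
  n  3  2  2  1  2  3  4
  o  4  3  3  2  2  3  4
  u  5  4  4  3  3  3  4
  v  6  5  5  4  3  4  4
  b  7  6  5  5  4  4  4
The bottom-right entry gives D[7][6] = 4, so no sequence of fewer than 4 edits works. Backtracking through the table gives one optimal edit sequence (4 edits):
  pmnouvb → pbnouvb (sub m→b @2)
  pbnouvb → pbnuvb (del o @4)
  pbnuvb → pbnvvb (sub u→v @4)
  pbnvvb → pbnvtb (sub v→t @5)
Edit distance = 4.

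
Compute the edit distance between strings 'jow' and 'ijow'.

Let D[i][j] be the edit distance between the first i characters of 'jow' and the first j characters of 'ijow', with D[i][0] = i, D[0][j] = j, and D[i][j] = D[i-1][j-1] if the characters match, else 1 + min(D[i-1][j], D[i][j-1], D[i-1][j-1]). Filling the table (rows: prefixes of 'jow', columns: prefixes of 'ijow'):
     ε  i  j  o  w
  ε  0  1  2  3  4
  j  1  1  1  2  3
  o  2  2  2  1  2
  w  3  3  3  2  1
The bottom-right entry gives D[3][4] = 1, so no sequence of fewer than 1 edit works. Backtracking through the table gives one optimal edit sequence (1 edit):
  jow → ijow (ins i @1)
Edit distance = 1.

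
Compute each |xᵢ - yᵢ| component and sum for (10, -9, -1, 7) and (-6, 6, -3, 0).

Σ|x_i - y_i| = |10 - (-6)| + |-9 - 6| + |-1 - (-3)| + |7 - 0| = 16 + 15 + 2 + 7 = 40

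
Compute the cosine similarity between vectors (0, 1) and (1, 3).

With u = (0, 1), v = (1, 3):
u·v = 0·1 + 1·3 = 0 + 3 = 3.
|u| = √(0² + 1²) = √1, |v| = √(1² + 3²) = √10, so |u||v| = √(1·10) = √10.
cos θ = (u·v)/(|u||v|) = 3/√10 ≈ 0.9487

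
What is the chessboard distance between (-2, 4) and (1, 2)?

max(|x_i - y_i|) = max(|-2 - 1|, |4 - 2|) = max(3, 2) = 3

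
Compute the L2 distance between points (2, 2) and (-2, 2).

(Σ|x_i - y_i|^2)^(1/2) = (|2 - (-2)|^2 + |2 - 2|^2)^(1/2)
= (4^2 + 0^2)^(1/2) = (16 + 0)^(1/2) = (16)^(1/2) = 4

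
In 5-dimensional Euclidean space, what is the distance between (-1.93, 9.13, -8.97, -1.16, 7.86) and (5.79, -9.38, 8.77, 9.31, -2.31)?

√(Σ(x_i - y_i)²) = √((-1.93 - 5.79)² + (9.13 - (-9.38))² + (-8.97 - 8.77)² + (-1.16 - 9.31)² + (7.86 - (-2.31))²)
= √((-7.72)² + 18.51² + (-17.74)² + (-10.47)² + 10.17²) = √(59.5984 + 342.6201 + 314.7076 + 109.6209 + 103.4289) = √929.9759 ≈ 30.4955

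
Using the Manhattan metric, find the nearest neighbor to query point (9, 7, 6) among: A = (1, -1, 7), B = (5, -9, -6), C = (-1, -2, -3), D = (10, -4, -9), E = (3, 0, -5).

Distances: d(A) = 17, d(B) = 32, d(C) = 28, d(D) = 27, d(E) = 24. Nearest: A = (1, -1, 7) with distance 17.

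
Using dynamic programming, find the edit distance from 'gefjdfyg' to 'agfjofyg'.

Let D[i][j] be the edit distance between the first i characters of 'gefjdfyg' and the first j characters of 'agfjofyg', with D[i][0] = i, D[0][j] = j, and D[i][j] = D[i-1][j-1] if the characters match, else 1 + min(D[i-1][j], D[i][j-1], D[i-1][j-1]). Filling the table (rows: prefixes of 'gefjdfyg', columns: prefixes of 'agfjofyg'):
     ε  a  g  f  j  o  f  y  g
  ε  0  1  2  3  4  5  6  7  8
  g  1  1  1  2  3  4  5  6  7
  e  2  2  2  2  3  4  5  6  7
  f  3  3  3  2  3  4  4  5  6
  j  4  4  4  3  2  3  4  5  6
  d  5  5  5  4  3  3  4  5  6
  f  6  6  6  5  4  4  3  4  5
  y  7  7  7  6  5  5  4  3  4
  g  8  8  7  7  6  6  5  4  3
The bottom-right entry gives D[8][8] = 3, so no sequence of fewer than 3 edits works. Backtracking through the table gives one optimal edit sequence (3 edits):
  gefjdfyg → aefjdfyg (sub g→a @1)
  aefjdfyg → agfjdfyg (sub e→g @2)
  agfjdfyg → agfjofyg (sub d→o @5)
Edit distance = 3.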